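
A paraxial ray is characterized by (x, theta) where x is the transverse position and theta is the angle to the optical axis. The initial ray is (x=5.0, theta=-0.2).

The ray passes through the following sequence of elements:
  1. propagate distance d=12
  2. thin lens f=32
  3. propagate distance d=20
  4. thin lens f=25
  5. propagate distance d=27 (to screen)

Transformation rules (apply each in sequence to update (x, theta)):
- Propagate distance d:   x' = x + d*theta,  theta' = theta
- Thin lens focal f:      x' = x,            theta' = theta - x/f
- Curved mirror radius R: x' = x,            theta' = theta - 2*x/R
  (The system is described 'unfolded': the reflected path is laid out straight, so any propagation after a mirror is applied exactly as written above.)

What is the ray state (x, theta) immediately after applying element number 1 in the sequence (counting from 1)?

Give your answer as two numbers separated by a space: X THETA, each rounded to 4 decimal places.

Answer: 2.6000 -0.2000

Derivation:
Initial: x=5.0000 theta=-0.2000
After 1 (propagate distance d=12): x=2.6000 theta=-0.2000
Rounded to 4 decimal places: x = 2.6000, theta = -0.2000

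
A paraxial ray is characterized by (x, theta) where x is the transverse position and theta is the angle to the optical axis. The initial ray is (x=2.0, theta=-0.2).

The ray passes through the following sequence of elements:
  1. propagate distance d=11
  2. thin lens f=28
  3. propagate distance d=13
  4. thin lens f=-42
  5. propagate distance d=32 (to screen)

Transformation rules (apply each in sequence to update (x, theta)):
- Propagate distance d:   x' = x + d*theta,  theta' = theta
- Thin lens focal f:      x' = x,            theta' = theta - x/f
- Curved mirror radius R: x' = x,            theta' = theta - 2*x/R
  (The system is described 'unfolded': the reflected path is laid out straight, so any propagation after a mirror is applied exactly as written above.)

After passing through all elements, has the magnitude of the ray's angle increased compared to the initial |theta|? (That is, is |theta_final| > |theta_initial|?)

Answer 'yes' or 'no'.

Initial: x=2.0000 theta=-0.2000
After 1 (propagate distance d=11): x=-0.2000 theta=-0.2000
After 2 (thin lens f=28): x=-0.2000 theta=-27/140 (≈-0.1929)
After 3 (propagate distance d=13): x=-379/140 (≈-2.7071) theta=-27/140 (≈-0.1929)
After 4 (thin lens f=-42): x=-379/140 (≈-2.7071) theta=-1513/5880 (≈-0.2573)
After 5 (propagate distance d=32 (to screen)): x=-32167/2940 (≈-10.9412) theta=-1513/5880 (≈-0.2573)
|theta_initial|=0.2000 |theta_final|=1513/5880 (≈0.2573) -> increased

Answer: yes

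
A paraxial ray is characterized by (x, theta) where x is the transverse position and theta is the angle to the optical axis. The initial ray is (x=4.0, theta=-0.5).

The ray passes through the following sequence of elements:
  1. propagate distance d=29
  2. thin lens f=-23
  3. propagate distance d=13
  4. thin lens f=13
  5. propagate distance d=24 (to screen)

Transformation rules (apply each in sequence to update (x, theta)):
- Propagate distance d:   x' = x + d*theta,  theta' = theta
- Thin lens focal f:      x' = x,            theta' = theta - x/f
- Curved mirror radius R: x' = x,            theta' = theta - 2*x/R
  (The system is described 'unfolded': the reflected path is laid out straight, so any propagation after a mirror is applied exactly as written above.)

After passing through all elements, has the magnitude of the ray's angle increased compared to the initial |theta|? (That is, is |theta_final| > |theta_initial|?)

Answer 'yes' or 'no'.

Initial: x=4.0000 theta=-0.5000
After 1 (propagate distance d=29): x=-10.5000 theta=-0.5000
After 2 (thin lens f=-23): x=-10.5000 theta=-22/23 (≈-0.9565)
After 3 (propagate distance d=13): x=-1055/46 (≈-22.9348) theta=-22/23 (≈-0.9565)
After 4 (thin lens f=13): x=-1055/46 (≈-22.9348) theta=21/26 (≈0.8077)
After 5 (propagate distance d=24 (to screen)): x=-2123/598 (≈-3.5502) theta=21/26 (≈0.8077)
|theta_initial|=0.5000 |theta_final|=21/26 (≈0.8077) -> increased

Answer: yes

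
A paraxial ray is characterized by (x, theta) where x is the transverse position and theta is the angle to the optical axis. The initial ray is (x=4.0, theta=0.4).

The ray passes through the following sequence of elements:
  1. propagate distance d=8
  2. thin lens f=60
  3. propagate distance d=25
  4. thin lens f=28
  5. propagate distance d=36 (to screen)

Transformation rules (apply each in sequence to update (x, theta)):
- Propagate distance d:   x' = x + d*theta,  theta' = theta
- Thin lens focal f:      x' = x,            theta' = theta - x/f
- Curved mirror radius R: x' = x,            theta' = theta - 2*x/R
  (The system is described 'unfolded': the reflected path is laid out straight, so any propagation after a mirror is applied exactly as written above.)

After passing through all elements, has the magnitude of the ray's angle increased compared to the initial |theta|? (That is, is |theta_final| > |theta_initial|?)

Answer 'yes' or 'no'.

Initial: x=4.0000 theta=0.4000
After 1 (propagate distance d=8): x=7.2000 theta=0.4000
After 2 (thin lens f=60): x=7.2000 theta=0.2800
After 3 (propagate distance d=25): x=14.2000 theta=0.2800
After 4 (thin lens f=28): x=14.2000 theta=-159/700 (≈-0.2271)
After 5 (propagate distance d=36 (to screen)): x=1054/175 (≈6.0229) theta=-159/700 (≈-0.2271)
|theta_initial|=0.4000 |theta_final|=159/700 (≈0.2271) -> not increased

Answer: no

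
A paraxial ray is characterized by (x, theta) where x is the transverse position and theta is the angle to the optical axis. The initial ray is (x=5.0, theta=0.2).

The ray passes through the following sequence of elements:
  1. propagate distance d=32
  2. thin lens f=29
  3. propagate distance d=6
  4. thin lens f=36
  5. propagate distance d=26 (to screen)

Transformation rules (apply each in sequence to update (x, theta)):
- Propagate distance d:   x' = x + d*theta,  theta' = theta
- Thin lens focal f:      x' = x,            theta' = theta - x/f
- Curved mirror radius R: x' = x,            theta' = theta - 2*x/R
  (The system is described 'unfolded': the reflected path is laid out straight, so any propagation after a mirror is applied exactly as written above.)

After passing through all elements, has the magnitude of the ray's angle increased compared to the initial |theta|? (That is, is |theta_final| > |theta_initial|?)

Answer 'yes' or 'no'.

Initial: x=5.0000 theta=0.2000
After 1 (propagate distance d=32): x=11.4000 theta=0.2000
After 2 (thin lens f=29): x=11.4000 theta=-28/145 (≈-0.1931)
After 3 (propagate distance d=6): x=297/29 (≈10.2414) theta=-28/145 (≈-0.1931)
After 4 (thin lens f=36): x=297/29 (≈10.2414) theta=-277/580 (≈-0.4776)
After 5 (propagate distance d=26 (to screen)): x=-631/290 (≈-2.1759) theta=-277/580 (≈-0.4776)
|theta_initial|=0.2000 |theta_final|=277/580 (≈0.4776) -> increased

Answer: yes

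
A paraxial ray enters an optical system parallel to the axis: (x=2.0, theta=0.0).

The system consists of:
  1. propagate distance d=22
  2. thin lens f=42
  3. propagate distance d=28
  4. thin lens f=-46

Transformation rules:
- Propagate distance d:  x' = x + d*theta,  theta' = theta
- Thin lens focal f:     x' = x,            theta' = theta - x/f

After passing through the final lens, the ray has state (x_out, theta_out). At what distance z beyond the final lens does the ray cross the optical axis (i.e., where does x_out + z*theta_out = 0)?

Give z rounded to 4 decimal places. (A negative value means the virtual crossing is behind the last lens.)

Answer: 20.1250

Derivation:
Initial: x=2.0000 theta=0.0000
After 1 (propagate distance d=22): x=2.0000 theta=0.0000
After 2 (thin lens f=42): x=2.0000 theta=-1/21 (≈-0.0476)
After 3 (propagate distance d=28): x=2/3 (≈0.6667) theta=-1/21 (≈-0.0476)
After 4 (thin lens f=-46): x=2/3 (≈0.6667) theta=-16/483 (≈-0.0331)
z_focus = -x_out/theta_out = -(2/3)/(-16/483) = 20.1250
Rounded to 4 decimal places: z = 20.1250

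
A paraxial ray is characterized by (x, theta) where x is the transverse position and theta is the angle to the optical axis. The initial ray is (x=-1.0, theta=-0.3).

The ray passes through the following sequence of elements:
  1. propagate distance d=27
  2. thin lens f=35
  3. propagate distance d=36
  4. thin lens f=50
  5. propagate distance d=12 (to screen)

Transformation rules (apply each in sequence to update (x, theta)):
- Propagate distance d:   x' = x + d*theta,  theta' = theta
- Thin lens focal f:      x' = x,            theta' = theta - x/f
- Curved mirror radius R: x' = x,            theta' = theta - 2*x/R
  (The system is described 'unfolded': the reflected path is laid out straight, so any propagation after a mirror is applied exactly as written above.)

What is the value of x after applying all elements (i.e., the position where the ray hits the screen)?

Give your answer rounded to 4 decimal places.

Answer: -8.4904

Derivation:
Initial: x=-1.0000 theta=-0.3000
After 1 (propagate distance d=27): x=-9.1000 theta=-0.3000
After 2 (thin lens f=35): x=-9.1000 theta=-0.0400
After 3 (propagate distance d=36): x=-10.5400 theta=-0.0400
After 4 (thin lens f=50): x=-10.5400 theta=0.1708
After 5 (propagate distance d=12 (to screen)): x=-8.4904 theta=0.1708
Rounded to 4 decimal places: x = -8.4904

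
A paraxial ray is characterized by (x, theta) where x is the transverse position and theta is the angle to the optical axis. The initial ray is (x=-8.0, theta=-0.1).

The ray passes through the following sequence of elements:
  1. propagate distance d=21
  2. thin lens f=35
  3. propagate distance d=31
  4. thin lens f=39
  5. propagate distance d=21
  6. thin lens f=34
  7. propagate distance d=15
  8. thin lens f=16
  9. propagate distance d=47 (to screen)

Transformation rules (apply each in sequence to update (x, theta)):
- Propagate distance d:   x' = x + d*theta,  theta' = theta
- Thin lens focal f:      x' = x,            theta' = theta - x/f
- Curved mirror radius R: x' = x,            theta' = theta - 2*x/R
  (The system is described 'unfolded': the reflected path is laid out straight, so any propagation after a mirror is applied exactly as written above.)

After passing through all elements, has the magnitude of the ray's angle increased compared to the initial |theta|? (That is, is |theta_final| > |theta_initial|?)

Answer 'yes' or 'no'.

Initial: x=-8.0000 theta=-0.1000
After 1 (propagate distance d=21): x=-10.1000 theta=-0.1000
After 2 (thin lens f=35): x=-10.1000 theta=33/175 (≈0.1886)
After 3 (propagate distance d=31): x=-1489/350 (≈-4.2543) theta=33/175 (≈0.1886)
After 4 (thin lens f=39): x=-1489/350 (≈-4.2543) theta=4063/13650 (≈0.2977)
After 5 (propagate distance d=21): x=4542/2275 (≈1.9965) theta=4063/13650 (≈0.2977)
After 6 (thin lens f=34): x=4542/2275 (≈1.9965) theta=853/3570 (≈0.2389)
After 7 (propagate distance d=15): x=431653/77350 (≈5.5805) theta=853/3570 (≈0.2389)
After 8 (thin lens f=16): x=431653/77350 (≈5.5805) theta=-407839/3712800 (≈-0.1098)
After 9 (propagate distance d=47 (to screen)): x=1550911/3712800 (≈0.4177) theta=-407839/3712800 (≈-0.1098)
|theta_initial|=0.1000 |theta_final|=407839/3712800 (≈0.1098) -> increased

Answer: yes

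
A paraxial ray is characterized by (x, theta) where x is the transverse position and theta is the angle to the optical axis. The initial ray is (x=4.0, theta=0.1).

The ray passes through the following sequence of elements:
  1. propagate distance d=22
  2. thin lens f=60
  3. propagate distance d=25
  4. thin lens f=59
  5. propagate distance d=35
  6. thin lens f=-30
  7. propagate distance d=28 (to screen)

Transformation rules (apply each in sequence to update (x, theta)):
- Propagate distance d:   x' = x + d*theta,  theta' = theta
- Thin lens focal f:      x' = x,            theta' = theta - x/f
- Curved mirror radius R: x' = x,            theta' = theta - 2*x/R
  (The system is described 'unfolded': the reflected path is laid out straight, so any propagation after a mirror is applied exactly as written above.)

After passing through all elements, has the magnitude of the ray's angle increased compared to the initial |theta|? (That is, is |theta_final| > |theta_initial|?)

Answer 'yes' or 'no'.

Answer: no

Derivation:
Initial: x=4.0000 theta=0.1000
After 1 (propagate distance d=22): x=6.2000 theta=0.1000
After 2 (thin lens f=60): x=6.2000 theta=-1/300 (≈-0.0033)
After 3 (propagate distance d=25): x=367/60 (≈6.1167) theta=-1/300 (≈-0.0033)
After 4 (thin lens f=59): x=367/60 (≈6.1167) theta=-947/8850 (≈-0.1070)
After 5 (propagate distance d=35): x=1679/708 (≈2.3715) theta=-947/8850 (≈-0.1070)
After 6 (thin lens f=-30): x=1679/708 (≈2.3715) theta=-2969/106200 (≈-0.0280)
After 7 (propagate distance d=28 (to screen)): x=84359/53100 (≈1.5887) theta=-2969/106200 (≈-0.0280)
|theta_initial|=0.1000 |theta_final|=2969/106200 (≈0.0280) -> not increased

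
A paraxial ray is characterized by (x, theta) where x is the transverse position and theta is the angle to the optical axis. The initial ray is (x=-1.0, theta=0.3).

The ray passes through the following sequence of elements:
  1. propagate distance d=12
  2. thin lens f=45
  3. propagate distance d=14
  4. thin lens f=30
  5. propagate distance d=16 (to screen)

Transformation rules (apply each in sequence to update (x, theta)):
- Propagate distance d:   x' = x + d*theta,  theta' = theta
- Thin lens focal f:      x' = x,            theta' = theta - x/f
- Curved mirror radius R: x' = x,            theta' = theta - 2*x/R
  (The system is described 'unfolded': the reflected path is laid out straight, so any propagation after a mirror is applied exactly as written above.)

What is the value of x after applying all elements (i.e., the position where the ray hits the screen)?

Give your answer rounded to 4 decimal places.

Initial: x=-1.0000 theta=0.3000
After 1 (propagate distance d=12): x=2.6000 theta=0.3000
After 2 (thin lens f=45): x=2.6000 theta=109/450 (≈0.2422)
After 3 (propagate distance d=14): x=1348/225 (≈5.9911) theta=109/450 (≈0.2422)
After 4 (thin lens f=30): x=1348/225 (≈5.9911) theta=287/6750 (≈0.0425)
After 5 (propagate distance d=16 (to screen)): x=22516/3375 (≈6.6714) theta=287/6750 (≈0.0425)
Rounded to 4 decimal places: x = 6.6714

Answer: 6.6714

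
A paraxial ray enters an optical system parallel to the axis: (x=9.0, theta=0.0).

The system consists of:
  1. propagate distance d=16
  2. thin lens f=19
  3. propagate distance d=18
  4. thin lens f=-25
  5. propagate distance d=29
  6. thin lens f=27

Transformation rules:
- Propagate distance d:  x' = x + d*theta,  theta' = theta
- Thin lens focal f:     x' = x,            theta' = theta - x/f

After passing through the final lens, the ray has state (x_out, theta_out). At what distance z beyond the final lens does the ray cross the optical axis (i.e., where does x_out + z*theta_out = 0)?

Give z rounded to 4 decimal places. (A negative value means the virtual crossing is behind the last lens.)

Initial: x=9.0000 theta=0.0000
After 1 (propagate distance d=16): x=9.0000 theta=0.0000
After 2 (thin lens f=19): x=9.0000 theta=-9/19 (≈-0.4737)
After 3 (propagate distance d=18): x=9/19 (≈0.4737) theta=-9/19 (≈-0.4737)
After 4 (thin lens f=-25): x=9/19 (≈0.4737) theta=-216/475 (≈-0.4547)
After 5 (propagate distance d=29): x=-6039/475 (≈-12.7137) theta=-216/475 (≈-0.4547)
After 6 (thin lens f=27): x=-6039/475 (≈-12.7137) theta=23/1425 (≈0.0161)
z_focus = -x_out/theta_out = -(-6039/475)/(23/1425) = 18117/23 ≈ 787.6957
Rounded to 4 decimal places: z = 787.6957

Answer: 787.6957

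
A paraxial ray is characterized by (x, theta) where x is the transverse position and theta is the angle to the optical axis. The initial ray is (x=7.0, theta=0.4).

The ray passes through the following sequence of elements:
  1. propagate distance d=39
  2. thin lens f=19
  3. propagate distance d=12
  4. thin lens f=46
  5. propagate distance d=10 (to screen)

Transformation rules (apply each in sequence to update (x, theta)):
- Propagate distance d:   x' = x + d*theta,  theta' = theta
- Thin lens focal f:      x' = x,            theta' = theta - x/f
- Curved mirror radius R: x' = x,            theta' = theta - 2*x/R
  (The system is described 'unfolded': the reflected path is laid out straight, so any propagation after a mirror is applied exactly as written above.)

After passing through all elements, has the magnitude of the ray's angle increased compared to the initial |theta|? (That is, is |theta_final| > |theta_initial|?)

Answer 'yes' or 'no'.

Initial: x=7.0000 theta=0.4000
After 1 (propagate distance d=39): x=22.6000 theta=0.4000
After 2 (thin lens f=19): x=22.6000 theta=-15/19 (≈-0.7895)
After 3 (propagate distance d=12): x=1247/95 (≈13.1263) theta=-15/19 (≈-0.7895)
After 4 (thin lens f=46): x=1247/95 (≈13.1263) theta=-4697/4370 (≈-1.0748)
After 5 (propagate distance d=10 (to screen)): x=5196/2185 (≈2.3780) theta=-4697/4370 (≈-1.0748)
|theta_initial|=0.4000 |theta_final|=4697/4370 (≈1.0748) -> increased

Answer: yes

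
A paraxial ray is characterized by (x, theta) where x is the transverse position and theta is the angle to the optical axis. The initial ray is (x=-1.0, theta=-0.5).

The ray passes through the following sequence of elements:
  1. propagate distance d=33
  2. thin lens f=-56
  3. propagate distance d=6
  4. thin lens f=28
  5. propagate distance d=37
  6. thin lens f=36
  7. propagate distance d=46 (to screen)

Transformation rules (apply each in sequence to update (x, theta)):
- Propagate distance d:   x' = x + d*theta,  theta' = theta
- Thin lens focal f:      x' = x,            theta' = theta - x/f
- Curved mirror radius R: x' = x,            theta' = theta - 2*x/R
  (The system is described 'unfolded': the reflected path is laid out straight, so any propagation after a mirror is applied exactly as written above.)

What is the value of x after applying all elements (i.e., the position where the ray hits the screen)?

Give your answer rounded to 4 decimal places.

Initial: x=-1.0000 theta=-0.5000
After 1 (propagate distance d=33): x=-17.5000 theta=-0.5000
After 2 (thin lens f=-56): x=-17.5000 theta=-0.8125
After 3 (propagate distance d=6): x=-22.3750 theta=-0.8125
After 4 (thin lens f=28): x=-22.3750 theta=-3/224 (≈-0.0134)
After 5 (propagate distance d=37): x=-5123/224 (≈-22.8705) theta=-3/224 (≈-0.0134)
After 6 (thin lens f=36): x=-5123/224 (≈-22.8705) theta=5015/8064 (≈0.6219)
After 7 (propagate distance d=46 (to screen)): x=23131/4032 (≈5.7369) theta=5015/8064 (≈0.6219)
Rounded to 4 decimal places: x = 5.7369

Answer: 5.7369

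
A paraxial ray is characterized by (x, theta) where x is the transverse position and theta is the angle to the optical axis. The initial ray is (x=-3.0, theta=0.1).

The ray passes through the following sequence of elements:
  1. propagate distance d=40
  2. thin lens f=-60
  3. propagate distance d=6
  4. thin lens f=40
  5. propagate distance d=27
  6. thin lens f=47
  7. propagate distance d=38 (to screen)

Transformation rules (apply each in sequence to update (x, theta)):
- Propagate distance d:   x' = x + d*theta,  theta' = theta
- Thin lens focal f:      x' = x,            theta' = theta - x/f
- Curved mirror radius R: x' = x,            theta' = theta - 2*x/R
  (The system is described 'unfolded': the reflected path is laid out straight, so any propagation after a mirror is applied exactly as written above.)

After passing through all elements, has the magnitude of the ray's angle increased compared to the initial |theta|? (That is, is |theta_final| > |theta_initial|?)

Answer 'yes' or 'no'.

Initial: x=-3.0000 theta=0.1000
After 1 (propagate distance d=40): x=1.0000 theta=0.1000
After 2 (thin lens f=-60): x=1.0000 theta=7/60 (≈0.1167)
After 3 (propagate distance d=6): x=1.7000 theta=7/60 (≈0.1167)
After 4 (thin lens f=40): x=1.7000 theta=89/1200 (≈0.0742)
After 5 (propagate distance d=27): x=3.7025 theta=89/1200 (≈0.0742)
After 6 (thin lens f=47): x=3.7025 theta=-13/2820 (≈-0.0046)
After 7 (propagate distance d=38 (to screen)): x=198941/56400 (≈3.5273) theta=-13/2820 (≈-0.0046)
|theta_initial|=0.1000 |theta_final|=13/2820 (≈0.0046) -> not increased

Answer: no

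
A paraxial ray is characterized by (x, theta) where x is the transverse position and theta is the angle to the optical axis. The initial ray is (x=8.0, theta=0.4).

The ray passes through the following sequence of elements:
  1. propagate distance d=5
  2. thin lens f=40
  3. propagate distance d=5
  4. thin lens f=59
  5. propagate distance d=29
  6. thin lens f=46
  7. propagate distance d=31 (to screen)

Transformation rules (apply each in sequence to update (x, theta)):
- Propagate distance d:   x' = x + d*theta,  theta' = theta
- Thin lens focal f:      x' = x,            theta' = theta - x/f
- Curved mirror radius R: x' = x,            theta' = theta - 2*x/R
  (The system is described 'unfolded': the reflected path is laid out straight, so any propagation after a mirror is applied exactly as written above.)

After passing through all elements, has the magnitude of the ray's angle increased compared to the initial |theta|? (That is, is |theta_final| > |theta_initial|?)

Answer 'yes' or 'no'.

Initial: x=8.0000 theta=0.4000
After 1 (propagate distance d=5): x=10.0000 theta=0.4000
After 2 (thin lens f=40): x=10.0000 theta=0.1500
After 3 (propagate distance d=5): x=10.7500 theta=0.1500
After 4 (thin lens f=59): x=10.7500 theta=-19/590 (≈-0.0322)
After 5 (propagate distance d=29): x=11583/1180 (≈9.8161) theta=-19/590 (≈-0.0322)
After 6 (thin lens f=46): x=11583/1180 (≈9.8161) theta=-13331/54280 (≈-0.2456)
After 7 (propagate distance d=31 (to screen)): x=119557/54280 (≈2.2026) theta=-13331/54280 (≈-0.2456)
|theta_initial|=0.4000 |theta_final|=13331/54280 (≈0.2456) -> not increased

Answer: no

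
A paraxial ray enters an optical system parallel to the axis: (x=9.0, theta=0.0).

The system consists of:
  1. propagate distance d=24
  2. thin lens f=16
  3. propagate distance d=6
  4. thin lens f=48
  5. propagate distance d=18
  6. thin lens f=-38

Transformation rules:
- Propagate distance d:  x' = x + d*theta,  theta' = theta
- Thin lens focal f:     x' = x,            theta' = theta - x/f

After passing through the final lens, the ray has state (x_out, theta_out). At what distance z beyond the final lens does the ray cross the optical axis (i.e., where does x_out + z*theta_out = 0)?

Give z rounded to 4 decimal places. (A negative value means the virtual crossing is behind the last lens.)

Answer: -7.7428

Derivation:
Initial: x=9.0000 theta=0.0000
After 1 (propagate distance d=24): x=9.0000 theta=0.0000
After 2 (thin lens f=16): x=9.0000 theta=-0.5625
After 3 (propagate distance d=6): x=5.6250 theta=-0.5625
After 4 (thin lens f=48): x=5.6250 theta=-87/128 (≈-0.6797)
After 5 (propagate distance d=18): x=-423/64 (≈-6.6094) theta=-87/128 (≈-0.6797)
After 6 (thin lens f=-38): x=-423/64 (≈-6.6094) theta=-519/608 (≈-0.8536)
z_focus = -x_out/theta_out = -(-423/64)/(-519/608) = -2679/346 ≈ -7.7428
Rounded to 4 decimal places: z = -7.7428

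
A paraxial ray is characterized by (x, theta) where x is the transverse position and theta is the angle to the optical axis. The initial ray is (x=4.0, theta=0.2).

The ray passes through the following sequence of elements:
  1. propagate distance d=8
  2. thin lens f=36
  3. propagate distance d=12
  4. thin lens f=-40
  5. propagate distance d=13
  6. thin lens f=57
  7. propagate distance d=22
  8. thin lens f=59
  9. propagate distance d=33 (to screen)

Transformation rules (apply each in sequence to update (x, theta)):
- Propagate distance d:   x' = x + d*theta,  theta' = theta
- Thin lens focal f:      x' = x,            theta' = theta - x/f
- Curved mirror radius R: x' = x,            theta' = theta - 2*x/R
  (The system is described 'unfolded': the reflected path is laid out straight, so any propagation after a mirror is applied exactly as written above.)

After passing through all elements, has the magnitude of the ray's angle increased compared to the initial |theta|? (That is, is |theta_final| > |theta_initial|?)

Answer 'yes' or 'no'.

Answer: no

Derivation:
Initial: x=4.0000 theta=0.2000
After 1 (propagate distance d=8): x=5.6000 theta=0.2000
After 2 (thin lens f=36): x=5.6000 theta=2/45 (≈0.0444)
After 3 (propagate distance d=12): x=92/15 (≈6.1333) theta=2/45 (≈0.0444)
After 4 (thin lens f=-40): x=92/15 (≈6.1333) theta=89/450 (≈0.1978)
After 5 (propagate distance d=13): x=3917/450 (≈8.7044) theta=89/450 (≈0.1978)
After 6 (thin lens f=57): x=3917/450 (≈8.7044) theta=578/12825 (≈0.0451)
After 7 (propagate distance d=22): x=248701/25650 (≈9.6959) theta=578/12825 (≈0.0451)
After 8 (thin lens f=59): x=248701/25650 (≈9.6959) theta=-180497/1513350 (≈-0.1193)
After 9 (propagate distance d=33 (to screen)): x=4358479/756675 (≈5.7600) theta=-180497/1513350 (≈-0.1193)
|theta_initial|=0.2000 |theta_final|=180497/1513350 (≈0.1193) -> not increased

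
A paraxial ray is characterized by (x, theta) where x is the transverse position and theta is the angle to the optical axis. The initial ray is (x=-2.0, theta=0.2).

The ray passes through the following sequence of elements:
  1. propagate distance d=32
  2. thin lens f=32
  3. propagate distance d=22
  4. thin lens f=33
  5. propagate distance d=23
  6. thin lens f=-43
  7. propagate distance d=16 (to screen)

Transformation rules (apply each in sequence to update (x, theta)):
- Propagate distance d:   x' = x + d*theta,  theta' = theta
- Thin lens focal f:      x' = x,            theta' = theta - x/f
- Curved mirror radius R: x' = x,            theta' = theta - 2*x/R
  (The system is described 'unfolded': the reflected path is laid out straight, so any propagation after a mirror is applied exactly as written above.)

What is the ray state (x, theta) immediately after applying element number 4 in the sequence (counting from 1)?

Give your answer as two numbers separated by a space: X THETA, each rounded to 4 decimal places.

Answer: 5.7750 -0.1125

Derivation:
Initial: x=-2.0000 theta=0.2000
After 1 (propagate distance d=32): x=4.4000 theta=0.2000
After 2 (thin lens f=32): x=4.4000 theta=0.0625
After 3 (propagate distance d=22): x=5.7750 theta=0.0625
After 4 (thin lens f=33): x=5.7750 theta=-0.1125
Rounded to 4 decimal places: x = 5.7750, theta = -0.1125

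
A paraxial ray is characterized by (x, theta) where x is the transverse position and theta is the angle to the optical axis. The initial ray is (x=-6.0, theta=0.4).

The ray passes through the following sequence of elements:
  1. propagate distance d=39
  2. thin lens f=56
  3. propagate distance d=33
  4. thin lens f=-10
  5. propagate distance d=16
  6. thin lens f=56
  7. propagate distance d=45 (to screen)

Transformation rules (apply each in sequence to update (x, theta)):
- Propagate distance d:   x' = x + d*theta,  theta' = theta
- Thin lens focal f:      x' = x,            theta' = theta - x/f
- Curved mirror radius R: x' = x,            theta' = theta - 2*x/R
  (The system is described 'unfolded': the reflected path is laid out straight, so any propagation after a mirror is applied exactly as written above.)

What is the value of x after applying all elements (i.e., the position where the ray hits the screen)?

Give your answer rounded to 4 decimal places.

Answer: 96.9020

Derivation:
Initial: x=-6.0000 theta=0.4000
After 1 (propagate distance d=39): x=9.6000 theta=0.4000
After 2 (thin lens f=56): x=9.6000 theta=8/35 (≈0.2286)
After 3 (propagate distance d=33): x=120/7 (≈17.1429) theta=8/35 (≈0.2286)
After 4 (thin lens f=-10): x=120/7 (≈17.1429) theta=68/35 (≈1.9429)
After 5 (propagate distance d=16): x=1688/35 (≈48.2286) theta=68/35 (≈1.9429)
After 6 (thin lens f=56): x=1688/35 (≈48.2286) theta=53/49 (≈1.0816)
After 7 (propagate distance d=45 (to screen)): x=23741/245 (≈96.9020) theta=53/49 (≈1.0816)
Rounded to 4 decimal places: x = 96.9020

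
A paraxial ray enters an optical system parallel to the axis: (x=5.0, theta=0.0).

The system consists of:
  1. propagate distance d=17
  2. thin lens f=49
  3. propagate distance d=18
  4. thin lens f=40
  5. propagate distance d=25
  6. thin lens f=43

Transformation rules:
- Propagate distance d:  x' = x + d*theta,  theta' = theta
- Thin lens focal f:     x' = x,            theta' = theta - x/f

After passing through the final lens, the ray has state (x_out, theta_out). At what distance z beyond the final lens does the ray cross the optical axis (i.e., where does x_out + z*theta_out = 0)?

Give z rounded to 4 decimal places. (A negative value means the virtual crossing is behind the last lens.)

Answer: -9.1362

Derivation:
Initial: x=5.0000 theta=0.0000
After 1 (propagate distance d=17): x=5.0000 theta=0.0000
After 2 (thin lens f=49): x=5.0000 theta=-5/49 (≈-0.1020)
After 3 (propagate distance d=18): x=155/49 (≈3.1633) theta=-5/49 (≈-0.1020)
After 4 (thin lens f=40): x=155/49 (≈3.1633) theta=-71/392 (≈-0.1811)
After 5 (propagate distance d=25): x=-535/392 (≈-1.3648) theta=-71/392 (≈-0.1811)
After 6 (thin lens f=43): x=-535/392 (≈-1.3648) theta=-1259/8428 (≈-0.1494)
z_focus = -x_out/theta_out = -(-535/392)/(-1259/8428) = -23005/2518 ≈ -9.1362
Rounded to 4 decimal places: z = -9.1362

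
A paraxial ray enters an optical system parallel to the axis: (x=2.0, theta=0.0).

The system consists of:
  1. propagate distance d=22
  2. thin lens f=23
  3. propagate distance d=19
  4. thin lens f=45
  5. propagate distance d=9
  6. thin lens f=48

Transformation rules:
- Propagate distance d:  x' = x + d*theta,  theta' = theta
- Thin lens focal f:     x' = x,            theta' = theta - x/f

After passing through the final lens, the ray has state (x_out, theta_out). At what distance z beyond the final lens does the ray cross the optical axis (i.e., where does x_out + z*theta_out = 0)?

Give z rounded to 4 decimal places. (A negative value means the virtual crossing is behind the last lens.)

Answer: -5.9914

Derivation:
Initial: x=2.0000 theta=0.0000
After 1 (propagate distance d=22): x=2.0000 theta=0.0000
After 2 (thin lens f=23): x=2.0000 theta=-2/23 (≈-0.0870)
After 3 (propagate distance d=19): x=8/23 (≈0.3478) theta=-2/23 (≈-0.0870)
After 4 (thin lens f=45): x=8/23 (≈0.3478) theta=-98/1035 (≈-0.0947)
After 5 (propagate distance d=9): x=-58/115 (≈-0.5043) theta=-98/1035 (≈-0.0947)
After 6 (thin lens f=48): x=-58/115 (≈-0.5043) theta=-697/8280 (≈-0.0842)
z_focus = -x_out/theta_out = -(-58/115)/(-697/8280) = -4176/697 ≈ -5.9914
Rounded to 4 decimal places: z = -5.9914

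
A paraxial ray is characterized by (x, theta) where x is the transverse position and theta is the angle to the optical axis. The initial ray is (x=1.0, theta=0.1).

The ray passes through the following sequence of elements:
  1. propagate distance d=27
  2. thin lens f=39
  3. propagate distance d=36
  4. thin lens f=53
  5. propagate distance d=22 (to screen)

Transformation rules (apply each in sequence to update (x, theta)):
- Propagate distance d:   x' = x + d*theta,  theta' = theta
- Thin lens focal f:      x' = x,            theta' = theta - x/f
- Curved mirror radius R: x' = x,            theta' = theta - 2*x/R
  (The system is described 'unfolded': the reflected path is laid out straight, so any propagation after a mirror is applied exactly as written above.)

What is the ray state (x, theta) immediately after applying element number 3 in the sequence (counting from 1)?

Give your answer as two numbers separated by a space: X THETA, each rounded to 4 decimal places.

Initial: x=1.0000 theta=0.1000
After 1 (propagate distance d=27): x=3.7000 theta=0.1000
After 2 (thin lens f=39): x=3.7000 theta=1/195 (≈0.0051)
After 3 (propagate distance d=36): x=101/26 (≈3.8846) theta=1/195 (≈0.0051)
Rounded to 4 decimal places: x = 3.8846, theta = 0.0051

Answer: 3.8846 0.0051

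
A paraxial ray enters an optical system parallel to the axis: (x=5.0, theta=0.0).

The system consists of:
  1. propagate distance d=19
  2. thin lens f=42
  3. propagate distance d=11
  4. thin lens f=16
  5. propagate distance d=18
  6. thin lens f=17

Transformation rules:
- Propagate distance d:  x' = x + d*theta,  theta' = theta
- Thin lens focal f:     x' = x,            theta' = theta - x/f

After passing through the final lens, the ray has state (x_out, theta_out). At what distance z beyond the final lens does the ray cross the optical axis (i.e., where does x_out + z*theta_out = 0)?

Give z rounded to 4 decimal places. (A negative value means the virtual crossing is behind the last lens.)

Answer: -13.2517

Derivation:
Initial: x=5.0000 theta=0.0000
After 1 (propagate distance d=19): x=5.0000 theta=0.0000
After 2 (thin lens f=42): x=5.0000 theta=-5/42 (≈-0.1190)
After 3 (propagate distance d=11): x=155/42 (≈3.6905) theta=-5/42 (≈-0.1190)
After 4 (thin lens f=16): x=155/42 (≈3.6905) theta=-235/672 (≈-0.3497)
After 5 (propagate distance d=18): x=-125/48 (≈-2.6042) theta=-235/672 (≈-0.3497)
After 6 (thin lens f=17): x=-125/48 (≈-2.6042) theta=-2245/11424 (≈-0.1965)
z_focus = -x_out/theta_out = -(-125/48)/(-2245/11424) = -5950/449 ≈ -13.2517
Rounded to 4 decimal places: z = -13.2517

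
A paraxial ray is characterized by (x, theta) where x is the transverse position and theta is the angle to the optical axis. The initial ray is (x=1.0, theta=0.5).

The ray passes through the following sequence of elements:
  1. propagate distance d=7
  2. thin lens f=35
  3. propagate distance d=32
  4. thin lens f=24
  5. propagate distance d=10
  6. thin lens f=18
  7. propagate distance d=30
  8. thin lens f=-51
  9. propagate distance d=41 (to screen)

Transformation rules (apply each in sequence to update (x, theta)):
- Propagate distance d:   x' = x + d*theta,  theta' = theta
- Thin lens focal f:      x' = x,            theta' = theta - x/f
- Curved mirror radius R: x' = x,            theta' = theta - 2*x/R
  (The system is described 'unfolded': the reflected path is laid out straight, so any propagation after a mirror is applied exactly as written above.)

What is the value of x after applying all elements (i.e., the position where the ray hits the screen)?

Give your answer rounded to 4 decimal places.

Initial: x=1.0000 theta=0.5000
After 1 (propagate distance d=7): x=4.5000 theta=0.5000
After 2 (thin lens f=35): x=4.5000 theta=13/35 (≈0.3714)
After 3 (propagate distance d=32): x=1147/70 (≈16.3857) theta=13/35 (≈0.3714)
After 4 (thin lens f=24): x=1147/70 (≈16.3857) theta=-523/1680 (≈-0.3113)
After 5 (propagate distance d=10): x=11149/840 (≈13.2726) theta=-523/1680 (≈-0.3113)
After 6 (thin lens f=18): x=11149/840 (≈13.2726) theta=-991/945 (≈-1.0487)
After 7 (propagate distance d=30): x=-45833/2520 (≈-18.1877) theta=-991/945 (≈-1.0487)
After 8 (thin lens f=-51): x=-45833/2520 (≈-18.1877) theta=-60203/42840 (≈-1.4053)
After 9 (propagate distance d=41 (to screen)): x=-811871/10710 (≈-75.8049) theta=-60203/42840 (≈-1.4053)
Rounded to 4 decimal places: x = -75.8049

Answer: -75.8049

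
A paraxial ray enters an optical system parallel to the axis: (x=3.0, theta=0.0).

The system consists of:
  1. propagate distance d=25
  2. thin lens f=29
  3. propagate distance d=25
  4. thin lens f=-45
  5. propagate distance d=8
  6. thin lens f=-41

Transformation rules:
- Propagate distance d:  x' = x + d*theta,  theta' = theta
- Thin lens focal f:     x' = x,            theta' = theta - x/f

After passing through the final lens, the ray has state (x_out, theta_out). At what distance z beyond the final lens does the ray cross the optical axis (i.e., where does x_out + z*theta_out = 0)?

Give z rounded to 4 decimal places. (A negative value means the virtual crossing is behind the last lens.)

Initial: x=3.0000 theta=0.0000
After 1 (propagate distance d=25): x=3.0000 theta=0.0000
After 2 (thin lens f=29): x=3.0000 theta=-3/29 (≈-0.1034)
After 3 (propagate distance d=25): x=12/29 (≈0.4138) theta=-3/29 (≈-0.1034)
After 4 (thin lens f=-45): x=12/29 (≈0.4138) theta=-41/435 (≈-0.0943)
After 5 (propagate distance d=8): x=-148/435 (≈-0.3402) theta=-41/435 (≈-0.0943)
After 6 (thin lens f=-41): x=-148/435 (≈-0.3402) theta=-1829/17835 (≈-0.1026)
z_focus = -x_out/theta_out = -(-148/435)/(-1829/17835) = -6068/1829 ≈ -3.3177
Rounded to 4 decimal places: z = -3.3177

Answer: -3.3177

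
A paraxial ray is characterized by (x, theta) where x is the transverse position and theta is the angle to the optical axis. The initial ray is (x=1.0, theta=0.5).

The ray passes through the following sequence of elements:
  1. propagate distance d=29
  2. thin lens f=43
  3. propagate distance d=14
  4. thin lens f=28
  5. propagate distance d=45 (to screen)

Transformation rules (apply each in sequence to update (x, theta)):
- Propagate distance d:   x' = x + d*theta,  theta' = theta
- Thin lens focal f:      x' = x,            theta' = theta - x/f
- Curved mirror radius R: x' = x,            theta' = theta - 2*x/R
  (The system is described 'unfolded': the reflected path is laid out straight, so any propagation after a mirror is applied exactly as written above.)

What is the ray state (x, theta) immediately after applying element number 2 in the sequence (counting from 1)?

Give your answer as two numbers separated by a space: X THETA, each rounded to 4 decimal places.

Answer: 15.5000 0.1395

Derivation:
Initial: x=1.0000 theta=0.5000
After 1 (propagate distance d=29): x=15.5000 theta=0.5000
After 2 (thin lens f=43): x=15.5000 theta=6/43 (≈0.1395)
Rounded to 4 decimal places: x = 15.5000, theta = 0.1395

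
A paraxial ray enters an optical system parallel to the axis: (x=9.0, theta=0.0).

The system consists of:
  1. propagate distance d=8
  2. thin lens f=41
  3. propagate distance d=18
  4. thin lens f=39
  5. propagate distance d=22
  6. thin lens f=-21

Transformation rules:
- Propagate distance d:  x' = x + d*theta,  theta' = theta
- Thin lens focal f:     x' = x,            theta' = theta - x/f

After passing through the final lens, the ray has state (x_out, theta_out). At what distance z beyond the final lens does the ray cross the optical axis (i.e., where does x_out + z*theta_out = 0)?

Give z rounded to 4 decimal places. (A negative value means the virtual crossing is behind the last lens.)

Initial: x=9.0000 theta=0.0000
After 1 (propagate distance d=8): x=9.0000 theta=0.0000
After 2 (thin lens f=41): x=9.0000 theta=-9/41 (≈-0.2195)
After 3 (propagate distance d=18): x=207/41 (≈5.0488) theta=-9/41 (≈-0.2195)
After 4 (thin lens f=39): x=207/41 (≈5.0488) theta=-186/533 (≈-0.3490)
After 5 (propagate distance d=22): x=-1401/533 (≈-2.6285) theta=-186/533 (≈-0.3490)
After 6 (thin lens f=-21): x=-1401/533 (≈-2.6285) theta=-1769/3731 (≈-0.4741)
z_focus = -x_out/theta_out = -(-1401/533)/(-1769/3731) = -9807/1769 ≈ -5.5438
Rounded to 4 decimal places: z = -5.5438

Answer: -5.5438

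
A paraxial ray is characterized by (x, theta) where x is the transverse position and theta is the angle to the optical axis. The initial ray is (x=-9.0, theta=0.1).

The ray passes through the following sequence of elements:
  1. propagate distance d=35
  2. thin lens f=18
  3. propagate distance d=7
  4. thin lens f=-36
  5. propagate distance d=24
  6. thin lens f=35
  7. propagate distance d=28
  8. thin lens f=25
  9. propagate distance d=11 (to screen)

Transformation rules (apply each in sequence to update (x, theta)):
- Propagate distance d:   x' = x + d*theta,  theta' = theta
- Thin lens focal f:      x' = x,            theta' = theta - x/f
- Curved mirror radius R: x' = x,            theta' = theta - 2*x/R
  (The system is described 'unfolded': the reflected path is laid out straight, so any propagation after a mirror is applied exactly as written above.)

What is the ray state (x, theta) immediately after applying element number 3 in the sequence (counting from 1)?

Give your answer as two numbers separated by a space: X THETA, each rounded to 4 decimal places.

Initial: x=-9.0000 theta=0.1000
After 1 (propagate distance d=35): x=-5.5000 theta=0.1000
After 2 (thin lens f=18): x=-5.5000 theta=73/180 (≈0.4056)
After 3 (propagate distance d=7): x=-479/180 (≈-2.6611) theta=73/180 (≈0.4056)
Rounded to 4 decimal places: x = -2.6611, theta = 0.4056

Answer: -2.6611 0.4056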